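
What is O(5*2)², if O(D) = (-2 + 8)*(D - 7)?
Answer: 324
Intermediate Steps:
O(D) = -42 + 6*D (O(D) = 6*(-7 + D) = -42 + 6*D)
O(5*2)² = (-42 + 6*(5*2))² = (-42 + 6*10)² = (-42 + 60)² = 18² = 324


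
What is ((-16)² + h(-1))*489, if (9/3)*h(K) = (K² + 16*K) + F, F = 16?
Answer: 125347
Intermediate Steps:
h(K) = 16/3 + K²/3 + 16*K/3 (h(K) = ((K² + 16*K) + 16)/3 = (16 + K² + 16*K)/3 = 16/3 + K²/3 + 16*K/3)
((-16)² + h(-1))*489 = ((-16)² + (16/3 + (⅓)*(-1)² + (16/3)*(-1)))*489 = (256 + (16/3 + (⅓)*1 - 16/3))*489 = (256 + (16/3 + ⅓ - 16/3))*489 = (256 + ⅓)*489 = (769/3)*489 = 125347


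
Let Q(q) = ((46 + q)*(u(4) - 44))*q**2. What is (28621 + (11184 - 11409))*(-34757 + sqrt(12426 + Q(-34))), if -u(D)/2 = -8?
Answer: -986959772 + 28396*I*sqrt(375990) ≈ -9.8696e+8 + 1.7412e+7*I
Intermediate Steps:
u(D) = 16 (u(D) = -2*(-8) = 16)
Q(q) = q**2*(-1288 - 28*q) (Q(q) = ((46 + q)*(16 - 44))*q**2 = ((46 + q)*(-28))*q**2 = (-1288 - 28*q)*q**2 = q**2*(-1288 - 28*q))
(28621 + (11184 - 11409))*(-34757 + sqrt(12426 + Q(-34))) = (28621 + (11184 - 11409))*(-34757 + sqrt(12426 + 28*(-34)**2*(-46 - 1*(-34)))) = (28621 - 225)*(-34757 + sqrt(12426 + 28*1156*(-46 + 34))) = 28396*(-34757 + sqrt(12426 + 28*1156*(-12))) = 28396*(-34757 + sqrt(12426 - 388416)) = 28396*(-34757 + sqrt(-375990)) = 28396*(-34757 + I*sqrt(375990)) = -986959772 + 28396*I*sqrt(375990)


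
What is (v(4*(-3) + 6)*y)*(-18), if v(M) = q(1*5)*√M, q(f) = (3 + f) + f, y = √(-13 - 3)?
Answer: 936*√6 ≈ 2292.7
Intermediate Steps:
y = 4*I (y = √(-16) = 4*I ≈ 4.0*I)
q(f) = 3 + 2*f
v(M) = 13*√M (v(M) = (3 + 2*(1*5))*√M = (3 + 2*5)*√M = (3 + 10)*√M = 13*√M)
(v(4*(-3) + 6)*y)*(-18) = ((13*√(4*(-3) + 6))*(4*I))*(-18) = ((13*√(-12 + 6))*(4*I))*(-18) = ((13*√(-6))*(4*I))*(-18) = ((13*(I*√6))*(4*I))*(-18) = ((13*I*√6)*(4*I))*(-18) = -52*√6*(-18) = 936*√6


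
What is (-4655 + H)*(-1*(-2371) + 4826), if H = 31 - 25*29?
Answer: -38496753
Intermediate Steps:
H = -694 (H = 31 - 725 = -694)
(-4655 + H)*(-1*(-2371) + 4826) = (-4655 - 694)*(-1*(-2371) + 4826) = -5349*(2371 + 4826) = -5349*7197 = -38496753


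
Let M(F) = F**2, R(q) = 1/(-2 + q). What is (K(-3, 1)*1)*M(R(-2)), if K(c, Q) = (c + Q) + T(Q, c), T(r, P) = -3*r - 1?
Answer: -3/8 ≈ -0.37500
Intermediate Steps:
T(r, P) = -1 - 3*r
K(c, Q) = -1 + c - 2*Q (K(c, Q) = (c + Q) + (-1 - 3*Q) = (Q + c) + (-1 - 3*Q) = -1 + c - 2*Q)
(K(-3, 1)*1)*M(R(-2)) = ((-1 - 3 - 2*1)*1)*(1/(-2 - 2))**2 = ((-1 - 3 - 2)*1)*(1/(-4))**2 = (-6*1)*(-1/4)**2 = -6*1/16 = -3/8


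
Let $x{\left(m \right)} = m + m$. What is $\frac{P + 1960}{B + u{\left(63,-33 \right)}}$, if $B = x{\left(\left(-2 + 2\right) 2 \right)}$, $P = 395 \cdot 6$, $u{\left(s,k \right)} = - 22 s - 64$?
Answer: $- \frac{433}{145} \approx -2.9862$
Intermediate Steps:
$u{\left(s,k \right)} = -64 - 22 s$
$x{\left(m \right)} = 2 m$
$P = 2370$
$B = 0$ ($B = 2 \left(-2 + 2\right) 2 = 2 \cdot 0 \cdot 2 = 2 \cdot 0 = 0$)
$\frac{P + 1960}{B + u{\left(63,-33 \right)}} = \frac{2370 + 1960}{0 - 1450} = \frac{4330}{0 - 1450} = \frac{4330}{-1450} = 4330 \left(- \frac{1}{1450}\right) = - \frac{433}{145}$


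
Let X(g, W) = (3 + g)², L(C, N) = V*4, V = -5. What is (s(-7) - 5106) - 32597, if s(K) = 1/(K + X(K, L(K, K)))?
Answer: -339326/9 ≈ -37703.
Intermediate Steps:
L(C, N) = -20 (L(C, N) = -5*4 = -20)
s(K) = 1/(K + (3 + K)²)
(s(-7) - 5106) - 32597 = (1/(-7 + (3 - 7)²) - 5106) - 32597 = (1/(-7 + (-4)²) - 5106) - 32597 = (1/(-7 + 16) - 5106) - 32597 = (1/9 - 5106) - 32597 = (⅑ - 5106) - 32597 = -45953/9 - 32597 = -339326/9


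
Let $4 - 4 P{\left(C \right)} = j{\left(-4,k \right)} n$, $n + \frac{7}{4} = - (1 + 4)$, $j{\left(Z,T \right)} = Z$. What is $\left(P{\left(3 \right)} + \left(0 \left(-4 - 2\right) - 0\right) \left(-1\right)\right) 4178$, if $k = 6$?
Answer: $- \frac{48047}{2} \approx -24024.0$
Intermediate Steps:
$n = - \frac{27}{4}$ ($n = - \frac{7}{4} - \left(1 + 4\right) = - \frac{7}{4} - 5 = - \frac{27}{4} \approx -6.75$)
$P{\left(C \right)} = - \frac{23}{4}$ ($P{\left(C \right)} = 1 - \frac{\left(-4\right) \left(- \frac{27}{4}\right)}{4} = 1 - \frac{27}{4} = - \frac{23}{4}$)
$\left(P{\left(3 \right)} + \left(0 \left(-4 - 2\right) - 0\right) \left(-1\right)\right) 4178 = \left(- \frac{23}{4} + \left(0 \left(-4 - 2\right) - 0\right) \left(-1\right)\right) 4178 = \left(- \frac{23}{4} + \left(0 \left(-6\right) + 0\right) \left(-1\right)\right) 4178 = \left(- \frac{23}{4} + \left(0 + 0\right) \left(-1\right)\right) 4178 = \left(- \frac{23}{4} + 0 \left(-1\right)\right) 4178 = \left(- \frac{23}{4} + 0\right) 4178 = \left(- \frac{23}{4}\right) 4178 = - \frac{48047}{2}$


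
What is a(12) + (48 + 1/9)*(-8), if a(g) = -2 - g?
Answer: -3590/9 ≈ -398.89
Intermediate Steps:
a(12) + (48 + 1/9)*(-8) = (-2 - 1*12) + (48 + 1/9)*(-8) = (-2 - 12) + (48 + 1/9)*(-8) = -14 + (433/9)*(-8) = -14 - 3464/9 = -3590/9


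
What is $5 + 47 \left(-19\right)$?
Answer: $-888$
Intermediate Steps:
$5 + 47 \left(-19\right) = 5 - 893 = -888$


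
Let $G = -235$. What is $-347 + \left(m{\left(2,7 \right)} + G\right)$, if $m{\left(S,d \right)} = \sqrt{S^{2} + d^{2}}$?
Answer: $-582 + \sqrt{53} \approx -574.72$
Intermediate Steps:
$-347 + \left(m{\left(2,7 \right)} + G\right) = -347 - \left(235 - \sqrt{2^{2} + 7^{2}}\right) = -347 - \left(235 - \sqrt{4 + 49}\right) = -347 - \left(235 - \sqrt{53}\right) = -582 + \sqrt{53}$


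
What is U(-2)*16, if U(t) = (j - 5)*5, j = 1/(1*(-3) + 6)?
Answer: -1120/3 ≈ -373.33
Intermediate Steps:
j = ⅓ (j = 1/(-3 + 6) = 1/3 = ⅓ ≈ 0.33333)
U(t) = -70/3 (U(t) = (⅓ - 5)*5 = -14/3*5 = -70/3)
U(-2)*16 = -70/3*16 = -1120/3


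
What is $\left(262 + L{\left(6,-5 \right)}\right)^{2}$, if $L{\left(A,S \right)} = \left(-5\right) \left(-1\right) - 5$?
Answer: $68644$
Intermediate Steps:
$L{\left(A,S \right)} = 0$ ($L{\left(A,S \right)} = 5 - 5 = 0$)
$\left(262 + L{\left(6,-5 \right)}\right)^{2} = \left(262 + 0\right)^{2} = 262^{2} = 68644$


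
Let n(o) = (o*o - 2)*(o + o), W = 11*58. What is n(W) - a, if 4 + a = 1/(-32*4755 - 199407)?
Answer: 182598835828933/351567 ≈ 5.1939e+8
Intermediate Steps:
W = 638
n(o) = 2*o*(-2 + o²) (n(o) = (o² - 2)*(2*o) = (-2 + o²)*(2*o) = 2*o*(-2 + o²))
a = -1406269/351567 (a = -4 + 1/(-32*4755 - 199407) = -4 + 1/(-152160 - 199407) = -4 + 1/(-351567) = -4 - 1/351567 = -1406269/351567 ≈ -4.0000)
n(W) - a = 2*638*(-2 + 638²) - 1*(-1406269/351567) = 2*638*(-2 + 407044) + 1406269/351567 = 2*638*407042 + 1406269/351567 = 519385592 + 1406269/351567 = 182598835828933/351567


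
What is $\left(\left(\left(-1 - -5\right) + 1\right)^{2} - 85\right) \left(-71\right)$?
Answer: $4260$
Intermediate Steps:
$\left(\left(\left(-1 - -5\right) + 1\right)^{2} - 85\right) \left(-71\right) = \left(\left(\left(-1 + 5\right) + 1\right)^{2} - 85\right) \left(-71\right) = \left(\left(4 + 1\right)^{2} - 85\right) \left(-71\right) = \left(5^{2} - 85\right) \left(-71\right) = \left(25 - 85\right) \left(-71\right) = \left(-60\right) \left(-71\right) = 4260$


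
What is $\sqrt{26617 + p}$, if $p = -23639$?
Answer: $\sqrt{2978} \approx 54.571$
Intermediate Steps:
$\sqrt{26617 + p} = \sqrt{26617 - 23639} = \sqrt{2978}$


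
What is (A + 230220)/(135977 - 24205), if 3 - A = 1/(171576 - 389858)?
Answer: 50253536887/24397815704 ≈ 2.0598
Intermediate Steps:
A = 654847/218282 (A = 3 - 1/(171576 - 389858) = 3 - 1/(-218282) = 3 - 1*(-1/218282) = 3 + 1/218282 = 654847/218282 ≈ 3.0000)
(A + 230220)/(135977 - 24205) = (654847/218282 + 230220)/(135977 - 24205) = (50253536887/218282)/111772 = (50253536887/218282)*(1/111772) = 50253536887/24397815704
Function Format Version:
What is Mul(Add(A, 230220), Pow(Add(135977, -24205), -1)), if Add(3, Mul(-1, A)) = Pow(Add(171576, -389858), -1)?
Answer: Rational(50253536887, 24397815704) ≈ 2.0598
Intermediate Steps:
A = Rational(654847, 218282) (A = Add(3, Mul(-1, Pow(Add(171576, -389858), -1))) = Add(3, Mul(-1, Pow(-218282, -1))) = Add(3, Mul(-1, Rational(-1, 218282))) = Add(3, Rational(1, 218282)) = Rational(654847, 218282) ≈ 3.0000)
Mul(Add(A, 230220), Pow(Add(135977, -24205), -1)) = Mul(Add(Rational(654847, 218282), 230220), Pow(Add(135977, -24205), -1)) = Mul(Rational(50253536887, 218282), Pow(111772, -1)) = Mul(Rational(50253536887, 218282), Rational(1, 111772)) = Rational(50253536887, 24397815704)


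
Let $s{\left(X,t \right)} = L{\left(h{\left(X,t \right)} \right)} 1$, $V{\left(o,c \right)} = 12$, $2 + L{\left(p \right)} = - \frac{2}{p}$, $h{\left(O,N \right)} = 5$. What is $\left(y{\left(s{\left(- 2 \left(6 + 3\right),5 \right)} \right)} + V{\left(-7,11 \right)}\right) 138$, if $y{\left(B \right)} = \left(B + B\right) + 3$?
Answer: $\frac{7038}{5} \approx 1407.6$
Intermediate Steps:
$L{\left(p \right)} = -2 - \frac{2}{p}$
$s{\left(X,t \right)} = - \frac{12}{5}$ ($s{\left(X,t \right)} = \left(-2 - \frac{2}{5}\right) 1 = \left(- \frac{12}{5}\right) 1 = - \frac{12}{5}$)
$y{\left(B \right)} = 3 + 2 B$ ($y{\left(B \right)} = 2 B + 3 = 3 + 2 B$)
$\left(y{\left(s{\left(- 2 \left(6 + 3\right),5 \right)} \right)} + V{\left(-7,11 \right)}\right) 138 = \left(\left(3 + 2 \left(- \frac{12}{5}\right)\right) + 12\right) 138 = \left(\left(3 - \frac{24}{5}\right) + 12\right) 138 = \left(- \frac{9}{5} + 12\right) 138 = \frac{51}{5} \cdot 138 = \frac{7038}{5}$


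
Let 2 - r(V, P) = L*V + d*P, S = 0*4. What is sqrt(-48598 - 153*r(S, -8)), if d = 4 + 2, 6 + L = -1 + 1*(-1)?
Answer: 2*I*sqrt(14062) ≈ 237.17*I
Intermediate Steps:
L = -8 (L = -6 + (-1 + 1*(-1)) = -6 + (-1 - 1) = -6 - 2 = -8)
S = 0
d = 6
r(V, P) = 2 - 6*P + 8*V (r(V, P) = 2 - (-8*V + 6*P) = 2 + (-6*P + 8*V) = 2 - 6*P + 8*V)
sqrt(-48598 - 153*r(S, -8)) = sqrt(-48598 - 153*(2 - 6*(-8) + 8*0)) = sqrt(-48598 - 153*(2 + 48 + 0)) = sqrt(-48598 - 153*50) = sqrt(-48598 - 7650) = sqrt(-56248) = 2*I*sqrt(14062)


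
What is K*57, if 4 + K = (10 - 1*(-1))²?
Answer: 6669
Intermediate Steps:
K = 117 (K = -4 + (10 - 1*(-1))² = -4 + (10 + 1)² = -4 + 11² = -4 + 121 = 117)
K*57 = 117*57 = 6669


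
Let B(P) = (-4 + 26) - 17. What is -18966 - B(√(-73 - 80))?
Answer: -18971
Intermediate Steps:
B(P) = 5 (B(P) = 22 - 17 = 5)
-18966 - B(√(-73 - 80)) = -18966 - 1*5 = -18966 - 5 = -18971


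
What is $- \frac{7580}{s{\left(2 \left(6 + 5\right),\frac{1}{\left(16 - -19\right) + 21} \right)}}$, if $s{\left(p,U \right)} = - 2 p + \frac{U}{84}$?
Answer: $\frac{7131264}{41395} \approx 172.27$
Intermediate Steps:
$s{\left(p,U \right)} = - 2 p + \frac{U}{84}$ ($s{\left(p,U \right)} = - 2 p + U \frac{1}{84} = - 2 p + \frac{U}{84}$)
$- \frac{7580}{s{\left(2 \left(6 + 5\right),\frac{1}{\left(16 - -19\right) + 21} \right)}} = - \frac{7580}{- 2 \cdot 2 \left(6 + 5\right) + \frac{1}{84 \left(\left(16 - -19\right) + 21\right)}} = - \frac{7580}{- 2 \cdot 2 \cdot 11 + \frac{1}{84 \left(\left(16 + 19\right) + 21\right)}} = - \frac{7580}{\left(-2\right) 22 + \frac{1}{84 \left(35 + 21\right)}} = - \frac{7580}{-44 + \frac{1}{84 \cdot 56}} = - \frac{7580}{-44 + \frac{1}{84} \cdot \frac{1}{56}} = - \frac{7580}{-44 + \frac{1}{4704}} = - \frac{7580}{- \frac{206975}{4704}} = \left(-7580\right) \left(- \frac{4704}{206975}\right) = \frac{7131264}{41395}$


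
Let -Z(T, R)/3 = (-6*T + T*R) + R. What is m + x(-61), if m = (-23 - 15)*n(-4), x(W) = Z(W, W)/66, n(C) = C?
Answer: -31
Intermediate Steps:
Z(T, R) = -3*R + 18*T - 3*R*T (Z(T, R) = -3*((-6*T + T*R) + R) = -3*((-6*T + R*T) + R) = -3*(R - 6*T + R*T) = -3*R + 18*T - 3*R*T)
x(W) = -W²/22 + 5*W/22 (x(W) = (-3*W + 18*W - 3*W*W)/66 = (-3*W + 18*W - 3*W²)*(1/66) = (-3*W² + 15*W)*(1/66) = -W²/22 + 5*W/22)
m = 152 (m = (-23 - 15)*(-4) = -38*(-4) = 152)
m + x(-61) = 152 + (1/22)*(-61)*(5 - 1*(-61)) = 152 + (1/22)*(-61)*(5 + 61) = 152 + (1/22)*(-61)*66 = 152 - 183 = -31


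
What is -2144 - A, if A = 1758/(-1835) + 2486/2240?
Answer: -881332149/411040 ≈ -2144.2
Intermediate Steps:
A = 62389/411040 (A = 1758*(-1/1835) + 2486*(1/2240) = -1758/1835 + 1243/1120 = 62389/411040 ≈ 0.15178)
-2144 - A = -2144 - 1*62389/411040 = -2144 - 62389/411040 = -881332149/411040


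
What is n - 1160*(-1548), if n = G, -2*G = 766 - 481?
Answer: 3591075/2 ≈ 1.7955e+6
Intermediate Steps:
G = -285/2 (G = -(766 - 481)/2 = -½*285 = -285/2 ≈ -142.50)
n = -285/2 ≈ -142.50
n - 1160*(-1548) = -285/2 - 1160*(-1548) = -285/2 + 1795680 = 3591075/2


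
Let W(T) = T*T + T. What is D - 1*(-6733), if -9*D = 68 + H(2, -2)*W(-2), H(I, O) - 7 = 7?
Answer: 20167/3 ≈ 6722.3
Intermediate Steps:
W(T) = T + T² (W(T) = T² + T = T + T²)
H(I, O) = 14 (H(I, O) = 7 + 7 = 14)
D = -32/3 (D = -(68 + 14*(-2*(1 - 2)))/9 = -(68 + 14*(-2*(-1)))/9 = -(68 + 14*2)/9 = -(68 + 28)/9 = -⅑*96 = -32/3 ≈ -10.667)
D - 1*(-6733) = -32/3 - 1*(-6733) = -32/3 + 6733 = 20167/3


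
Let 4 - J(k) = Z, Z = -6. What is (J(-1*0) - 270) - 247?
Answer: -507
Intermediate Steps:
J(k) = 10 (J(k) = 4 - 1*(-6) = 4 + 6 = 10)
(J(-1*0) - 270) - 247 = (10 - 270) - 247 = -260 - 247 = -507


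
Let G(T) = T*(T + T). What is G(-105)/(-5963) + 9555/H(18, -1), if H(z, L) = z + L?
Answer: 56601615/101371 ≈ 558.36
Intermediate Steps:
G(T) = 2*T**2 (G(T) = T*(2*T) = 2*T**2)
H(z, L) = L + z
G(-105)/(-5963) + 9555/H(18, -1) = (2*(-105)**2)/(-5963) + 9555/(-1 + 18) = (2*11025)*(-1/5963) + 9555/17 = 22050*(-1/5963) + 9555*(1/17) = -22050/5963 + 9555/17 = 56601615/101371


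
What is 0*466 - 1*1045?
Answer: -1045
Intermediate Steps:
0*466 - 1*1045 = 0 - 1045 = -1045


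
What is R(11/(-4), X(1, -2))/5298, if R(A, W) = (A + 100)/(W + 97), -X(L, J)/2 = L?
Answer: 389/2013240 ≈ 0.00019322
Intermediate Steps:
X(L, J) = -2*L
R(A, W) = (100 + A)/(97 + W)
R(11/(-4), X(1, -2))/5298 = ((100 + 11/(-4))/(97 - 2*1))/5298 = ((100 + 11*(-¼))/(97 - 2))*(1/5298) = ((100 - 11/4)/95)*(1/5298) = ((1/95)*(389/4))*(1/5298) = (389/380)*(1/5298) = 389/2013240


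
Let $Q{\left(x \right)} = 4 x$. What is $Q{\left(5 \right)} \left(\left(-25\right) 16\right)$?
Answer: $-8000$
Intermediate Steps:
$Q{\left(5 \right)} \left(\left(-25\right) 16\right) = 4 \cdot 5 \left(\left(-25\right) 16\right) = 20 \left(-400\right) = -8000$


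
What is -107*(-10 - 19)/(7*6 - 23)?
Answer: 3103/19 ≈ 163.32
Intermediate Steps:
-107*(-10 - 19)/(7*6 - 23) = -(-3103)/(42 - 23) = -(-3103)/19 = -107*(-29/19) = 3103/19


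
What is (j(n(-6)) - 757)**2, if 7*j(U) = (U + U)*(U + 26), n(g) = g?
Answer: 30680521/49 ≈ 6.2613e+5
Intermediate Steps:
j(U) = 2*U*(26 + U)/7 (j(U) = ((U + U)*(U + 26))/7 = ((2*U)*(26 + U))/7 = (2*U*(26 + U))/7 = 2*U*(26 + U)/7)
(j(n(-6)) - 757)**2 = ((2/7)*(-6)*(26 - 6) - 757)**2 = ((2/7)*(-6)*20 - 757)**2 = (-240/7 - 757)**2 = (-5539/7)**2 = 30680521/49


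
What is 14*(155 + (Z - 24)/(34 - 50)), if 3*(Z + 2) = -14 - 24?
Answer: 13223/6 ≈ 2203.8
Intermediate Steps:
Z = -44/3 (Z = -2 + (-14 - 24)/3 = -2 + (1/3)*(-38) = -2 - 38/3 = -44/3 ≈ -14.667)
14*(155 + (Z - 24)/(34 - 50)) = 14*(155 + (-44/3 - 24)/(34 - 50)) = 14*(155 - 116/3/(-16)) = 14*(155 - 116/3*(-1/16)) = 14*(155 + 29/12) = 14*(1889/12) = 13223/6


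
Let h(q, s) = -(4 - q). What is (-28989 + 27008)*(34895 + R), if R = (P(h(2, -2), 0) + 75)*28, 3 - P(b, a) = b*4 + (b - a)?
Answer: -74008179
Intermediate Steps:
h(q, s) = -4 + q
P(b, a) = 3 + a - 5*b (P(b, a) = 3 - (b*4 + (b - a)) = 3 - (4*b + (b - a)) = 3 - (-a + 5*b) = 3 + (a - 5*b) = 3 + a - 5*b)
R = 2464 (R = ((3 + 0 - 5*(-4 + 2)) + 75)*28 = ((3 + 0 - 5*(-2)) + 75)*28 = ((3 + 0 + 10) + 75)*28 = (13 + 75)*28 = 88*28 = 2464)
(-28989 + 27008)*(34895 + R) = (-28989 + 27008)*(34895 + 2464) = -1981*37359 = -74008179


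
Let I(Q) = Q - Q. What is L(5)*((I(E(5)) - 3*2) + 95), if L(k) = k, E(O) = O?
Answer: 445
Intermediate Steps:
I(Q) = 0
L(5)*((I(E(5)) - 3*2) + 95) = 5*((0 - 3*2) + 95) = 5*((0 - 6) + 95) = 5*(-6 + 95) = 5*89 = 445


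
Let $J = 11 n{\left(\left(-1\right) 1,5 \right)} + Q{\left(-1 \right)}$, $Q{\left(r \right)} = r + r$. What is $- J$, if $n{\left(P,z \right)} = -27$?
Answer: $299$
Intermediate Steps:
$Q{\left(r \right)} = 2 r$
$J = -299$ ($J = 11 \left(-27\right) + 2 \left(-1\right) = -297 - 2 = -299$)
$- J = \left(-1\right) \left(-299\right) = 299$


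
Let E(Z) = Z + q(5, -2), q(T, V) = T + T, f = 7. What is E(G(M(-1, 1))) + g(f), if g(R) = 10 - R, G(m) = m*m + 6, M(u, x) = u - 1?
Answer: 23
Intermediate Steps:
q(T, V) = 2*T
M(u, x) = -1 + u
G(m) = 6 + m² (G(m) = m² + 6 = 6 + m²)
E(Z) = 10 + Z (E(Z) = Z + 2*5 = Z + 10 = 10 + Z)
E(G(M(-1, 1))) + g(f) = (10 + (6 + (-1 - 1)²)) + (10 - 1*7) = (10 + (6 + (-2)²)) + (10 - 7) = (10 + (6 + 4)) + 3 = (10 + 10) + 3 = 20 + 3 = 23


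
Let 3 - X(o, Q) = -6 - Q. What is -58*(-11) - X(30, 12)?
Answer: 617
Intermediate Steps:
X(o, Q) = 9 + Q (X(o, Q) = 3 - (-6 - Q) = 3 + (6 + Q) = 9 + Q)
-58*(-11) - X(30, 12) = -58*(-11) - (9 + 12) = 638 - 1*21 = 638 - 21 = 617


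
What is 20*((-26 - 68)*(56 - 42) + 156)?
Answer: -23200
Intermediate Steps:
20*((-26 - 68)*(56 - 42) + 156) = 20*(-94*14 + 156) = 20*(-1316 + 156) = 20*(-1160) = -23200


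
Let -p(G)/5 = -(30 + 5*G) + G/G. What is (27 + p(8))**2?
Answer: 138384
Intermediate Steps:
p(G) = 145 + 25*G (p(G) = -5*(-(30 + 5*G) + G/G) = -5*(-(30 + 5*G) + 1) = -5*(-5*(6 + G) + 1) = -5*((-30 - 5*G) + 1) = -5*(-29 - 5*G) = 145 + 25*G)
(27 + p(8))**2 = (27 + (145 + 25*8))**2 = (27 + (145 + 200))**2 = (27 + 345)**2 = 372**2 = 138384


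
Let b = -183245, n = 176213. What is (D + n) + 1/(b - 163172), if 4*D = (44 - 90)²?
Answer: 61226433413/346417 ≈ 1.7674e+5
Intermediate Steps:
D = 529 (D = (44 - 90)²/4 = (¼)*(-46)² = (¼)*2116 = 529)
(D + n) + 1/(b - 163172) = (529 + 176213) + 1/(-183245 - 163172) = 176742 + 1/(-346417) = 176742 - 1/346417 = 61226433413/346417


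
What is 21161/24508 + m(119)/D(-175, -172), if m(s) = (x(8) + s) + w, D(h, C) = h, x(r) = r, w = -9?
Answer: 811231/4288900 ≈ 0.18915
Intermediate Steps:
m(s) = -1 + s (m(s) = (8 + s) - 9 = -1 + s)
21161/24508 + m(119)/D(-175, -172) = 21161/24508 + (-1 + 119)/(-175) = 21161*(1/24508) + 118*(-1/175) = 21161/24508 - 118/175 = 811231/4288900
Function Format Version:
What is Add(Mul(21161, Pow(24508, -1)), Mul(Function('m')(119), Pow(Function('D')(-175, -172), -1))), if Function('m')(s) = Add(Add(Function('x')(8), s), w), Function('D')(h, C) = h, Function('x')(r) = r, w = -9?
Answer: Rational(811231, 4288900) ≈ 0.18915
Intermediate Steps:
Function('m')(s) = Add(-1, s) (Function('m')(s) = Add(Add(8, s), -9) = Add(-1, s))
Add(Mul(21161, Pow(24508, -1)), Mul(Function('m')(119), Pow(Function('D')(-175, -172), -1))) = Add(Mul(21161, Pow(24508, -1)), Mul(Add(-1, 119), Pow(-175, -1))) = Add(Mul(21161, Rational(1, 24508)), Mul(118, Rational(-1, 175))) = Add(Rational(21161, 24508), Rational(-118, 175)) = Rational(811231, 4288900)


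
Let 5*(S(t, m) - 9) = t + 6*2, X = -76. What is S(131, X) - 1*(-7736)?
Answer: 38868/5 ≈ 7773.6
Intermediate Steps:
S(t, m) = 57/5 + t/5 (S(t, m) = 9 + (t + 6*2)/5 = 9 + (t + 12)/5 = 9 + (12 + t)/5 = 9 + (12/5 + t/5) = 57/5 + t/5)
S(131, X) - 1*(-7736) = (57/5 + (1/5)*131) - 1*(-7736) = (57/5 + 131/5) + 7736 = 188/5 + 7736 = 38868/5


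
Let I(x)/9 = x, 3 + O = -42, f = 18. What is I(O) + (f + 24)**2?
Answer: 1359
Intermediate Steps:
O = -45 (O = -3 - 42 = -45)
I(x) = 9*x
I(O) + (f + 24)**2 = 9*(-45) + (18 + 24)**2 = -405 + 42**2 = -405 + 1764 = 1359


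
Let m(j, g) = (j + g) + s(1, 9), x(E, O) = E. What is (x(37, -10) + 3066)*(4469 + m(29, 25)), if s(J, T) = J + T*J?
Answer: 14065899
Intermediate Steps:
s(J, T) = J + J*T
m(j, g) = 10 + g + j (m(j, g) = (j + g) + 1*(1 + 9) = (g + j) + 1*10 = (g + j) + 10 = 10 + g + j)
(x(37, -10) + 3066)*(4469 + m(29, 25)) = (37 + 3066)*(4469 + (10 + 25 + 29)) = 3103*(4469 + 64) = 3103*4533 = 14065899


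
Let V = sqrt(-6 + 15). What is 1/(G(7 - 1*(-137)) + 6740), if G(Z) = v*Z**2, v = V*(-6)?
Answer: -1/366508 ≈ -2.7285e-6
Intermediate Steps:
V = 3 (V = sqrt(9) = 3)
v = -18 (v = 3*(-6) = -18)
G(Z) = -18*Z**2
1/(G(7 - 1*(-137)) + 6740) = 1/(-18*(7 - 1*(-137))**2 + 6740) = 1/(-18*(7 + 137)**2 + 6740) = 1/(-18*144**2 + 6740) = 1/(-18*20736 + 6740) = 1/(-373248 + 6740) = 1/(-366508) = -1/366508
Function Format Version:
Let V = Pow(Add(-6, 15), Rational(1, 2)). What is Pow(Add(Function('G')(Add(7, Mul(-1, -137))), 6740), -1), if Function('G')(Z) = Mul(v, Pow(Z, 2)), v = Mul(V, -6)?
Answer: Rational(-1, 366508) ≈ -2.7285e-6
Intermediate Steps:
V = 3 (V = Pow(9, Rational(1, 2)) = 3)
v = -18 (v = Mul(3, -6) = -18)
Function('G')(Z) = Mul(-18, Pow(Z, 2))
Pow(Add(Function('G')(Add(7, Mul(-1, -137))), 6740), -1) = Pow(Add(Mul(-18, Pow(Add(7, Mul(-1, -137)), 2)), 6740), -1) = Pow(Add(Mul(-18, Pow(Add(7, 137), 2)), 6740), -1) = Pow(Add(Mul(-18, Pow(144, 2)), 6740), -1) = Pow(Add(Mul(-18, 20736), 6740), -1) = Pow(Add(-373248, 6740), -1) = Pow(-366508, -1) = Rational(-1, 366508)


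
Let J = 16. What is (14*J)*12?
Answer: 2688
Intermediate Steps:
(14*J)*12 = (14*16)*12 = 224*12 = 2688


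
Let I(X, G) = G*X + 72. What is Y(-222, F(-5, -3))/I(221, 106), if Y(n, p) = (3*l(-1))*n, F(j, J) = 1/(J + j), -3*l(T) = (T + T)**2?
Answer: 444/11749 ≈ 0.037790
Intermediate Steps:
l(T) = -4*T**2/3 (l(T) = -(T + T)**2/3 = -4*T**2/3)
I(X, G) = 72 + G*X
Y(n, p) = -4*n (Y(n, p) = (3*(-4/3*(-1)**2))*n = (3*(-4/3*1))*n = (3*(-4/3))*n = -4*n)
Y(-222, F(-5, -3))/I(221, 106) = (-4*(-222))/(72 + 106*221) = 888/(72 + 23426) = 888/23498 = 888*(1/23498) = 444/11749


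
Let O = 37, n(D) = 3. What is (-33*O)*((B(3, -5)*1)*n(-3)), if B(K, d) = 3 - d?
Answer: -29304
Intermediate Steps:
(-33*O)*((B(3, -5)*1)*n(-3)) = (-33*37)*(((3 - 1*(-5))*1)*3) = -1221*(3 + 5)*1*3 = -1221*8*1*3 = -9768*3 = -1221*24 = -29304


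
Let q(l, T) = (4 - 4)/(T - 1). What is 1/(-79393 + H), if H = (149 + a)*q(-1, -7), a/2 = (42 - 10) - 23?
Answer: -1/79393 ≈ -1.2596e-5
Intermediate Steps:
q(l, T) = 0 (q(l, T) = 0/(-1 + T) = 0)
a = 18 (a = 2*((42 - 10) - 23) = 2*(32 - 23) = 2*9 = 18)
H = 0 (H = (149 + 18)*0 = 167*0 = 0)
1/(-79393 + H) = 1/(-79393 + 0) = 1/(-79393) = -1/79393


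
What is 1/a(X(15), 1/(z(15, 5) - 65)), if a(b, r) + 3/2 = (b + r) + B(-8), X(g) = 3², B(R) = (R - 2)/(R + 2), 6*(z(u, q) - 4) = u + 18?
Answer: 74/677 ≈ 0.10931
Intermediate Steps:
z(u, q) = 7 + u/6 (z(u, q) = 4 + (u + 18)/6 = 4 + (18 + u)/6 = 4 + (3 + u/6) = 7 + u/6)
B(R) = (-2 + R)/(2 + R)
X(g) = 9
a(b, r) = ⅙ + b + r (a(b, r) = -3/2 + ((b + r) + (-2 - 8)/(2 - 8)) = -3/2 + ((b + r) - 10/(-6)) = -3/2 + ((b + r) - ⅙*(-10)) = -3/2 + ((b + r) + 5/3) = -3/2 + (5/3 + b + r) = ⅙ + b + r)
1/a(X(15), 1/(z(15, 5) - 65)) = 1/(⅙ + 9 + 1/((7 + (⅙)*15) - 65)) = 1/(⅙ + 9 + 1/((7 + 5/2) - 65)) = 1/(⅙ + 9 + 1/(19/2 - 65)) = 1/(⅙ + 9 + 1/(-111/2)) = 1/(⅙ + 9 - 2/111) = 1/(677/74) = 74/677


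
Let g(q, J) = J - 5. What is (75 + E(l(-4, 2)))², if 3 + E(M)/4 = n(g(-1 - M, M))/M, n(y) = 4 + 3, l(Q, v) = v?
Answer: 5929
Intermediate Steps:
g(q, J) = -5 + J
n(y) = 7
E(M) = -12 + 28/M (E(M) = -12 + 4*(7/M) = -12 + 28/M)
(75 + E(l(-4, 2)))² = (75 + (-12 + 28/2))² = (75 + (-12 + 28*(½)))² = (75 + (-12 + 14))² = (75 + 2)² = 77² = 5929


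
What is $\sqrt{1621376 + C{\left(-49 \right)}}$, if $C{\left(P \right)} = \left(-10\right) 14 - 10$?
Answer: $\sqrt{1621226} \approx 1273.3$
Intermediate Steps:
$C{\left(P \right)} = -150$ ($C{\left(P \right)} = -140 - 10 = -150$)
$\sqrt{1621376 + C{\left(-49 \right)}} = \sqrt{1621376 - 150} = \sqrt{1621226}$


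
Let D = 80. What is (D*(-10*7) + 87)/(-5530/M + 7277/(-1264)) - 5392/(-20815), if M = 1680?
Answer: 435328751936/714225095 ≈ 609.51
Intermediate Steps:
(D*(-10*7) + 87)/(-5530/M + 7277/(-1264)) - 5392/(-20815) = (80*(-10*7) + 87)/(-5530/1680 + 7277/(-1264)) - 5392/(-20815) = (80*(-70) + 87)/(-5530*1/1680 + 7277*(-1/1264)) - 5392*(-1/20815) = (-5600 + 87)/(-79/24 - 7277/1264) + 5392/20815 = -5513/(-34313/3792) + 5392/20815 = -5513*(-3792/34313) + 5392/20815 = 20905296/34313 + 5392/20815 = 435328751936/714225095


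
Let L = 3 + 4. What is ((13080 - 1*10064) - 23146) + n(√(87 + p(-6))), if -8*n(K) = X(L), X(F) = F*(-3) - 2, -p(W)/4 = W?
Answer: -161017/8 ≈ -20127.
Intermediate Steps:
p(W) = -4*W
L = 7
X(F) = -2 - 3*F (X(F) = -3*F - 2 = -2 - 3*F)
n(K) = 23/8 (n(K) = -(-2 - 3*7)/8 = -(-2 - 21)/8 = -⅛*(-23) = 23/8)
((13080 - 1*10064) - 23146) + n(√(87 + p(-6))) = ((13080 - 1*10064) - 23146) + 23/8 = ((13080 - 10064) - 23146) + 23/8 = (3016 - 23146) + 23/8 = -20130 + 23/8 = -161017/8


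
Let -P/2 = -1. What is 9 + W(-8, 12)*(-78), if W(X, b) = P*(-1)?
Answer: 165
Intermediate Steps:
P = 2 (P = -2*(-1) = 2)
W(X, b) = -2 (W(X, b) = 2*(-1) = -2)
9 + W(-8, 12)*(-78) = 9 - 2*(-78) = 9 + 156 = 165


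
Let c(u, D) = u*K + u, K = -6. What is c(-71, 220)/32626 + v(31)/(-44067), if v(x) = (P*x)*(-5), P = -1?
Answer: 10586755/1437729942 ≈ 0.0073635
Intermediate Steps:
v(x) = 5*x (v(x) = -x*(-5) = 5*x)
c(u, D) = -5*u (c(u, D) = u*(-6) + u = -6*u + u = -5*u)
c(-71, 220)/32626 + v(31)/(-44067) = -5*(-71)/32626 + (5*31)/(-44067) = 355*(1/32626) + 155*(-1/44067) = 355/32626 - 155/44067 = 10586755/1437729942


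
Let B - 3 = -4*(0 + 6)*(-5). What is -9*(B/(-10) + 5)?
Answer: 657/10 ≈ 65.700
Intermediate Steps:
B = 123 (B = 3 - 4*(0 + 6)*(-5) = 3 - 4*6*(-5) = 3 - 24*(-5) = 3 + 120 = 123)
-9*(B/(-10) + 5) = -9*(123/(-10) + 5) = -9*(123*(-1/10) + 5) = -9*(-123/10 + 5) = -9*(-73/10) = 657/10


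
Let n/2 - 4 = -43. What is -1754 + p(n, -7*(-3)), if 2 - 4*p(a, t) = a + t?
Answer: -6957/4 ≈ -1739.3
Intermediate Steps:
n = -78 (n = 8 + 2*(-43) = 8 - 86 = -78)
p(a, t) = 1/2 - a/4 - t/4 (p(a, t) = 1/2 - (a + t)/4 = 1/2 + (-a/4 - t/4) = 1/2 - a/4 - t/4)
-1754 + p(n, -7*(-3)) = -1754 + (1/2 - 1/4*(-78) - (-7)*(-3)/4) = -1754 + (1/2 + 39/2 - 1/4*21) = -1754 + (1/2 + 39/2 - 21/4) = -1754 + 59/4 = -6957/4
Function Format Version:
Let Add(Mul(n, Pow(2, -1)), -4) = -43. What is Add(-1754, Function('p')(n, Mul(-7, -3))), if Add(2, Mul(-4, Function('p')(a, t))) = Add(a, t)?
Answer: Rational(-6957, 4) ≈ -1739.3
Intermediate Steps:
n = -78 (n = Add(8, Mul(2, -43)) = Add(8, -86) = -78)
Function('p')(a, t) = Add(Rational(1, 2), Mul(Rational(-1, 4), a), Mul(Rational(-1, 4), t)) (Function('p')(a, t) = Add(Rational(1, 2), Mul(Rational(-1, 4), Add(a, t))) = Add(Rational(1, 2), Add(Mul(Rational(-1, 4), a), Mul(Rational(-1, 4), t))) = Add(Rational(1, 2), Mul(Rational(-1, 4), a), Mul(Rational(-1, 4), t)))
Add(-1754, Function('p')(n, Mul(-7, -3))) = Add(-1754, Add(Rational(1, 2), Mul(Rational(-1, 4), -78), Mul(Rational(-1, 4), Mul(-7, -3)))) = Add(-1754, Add(Rational(1, 2), Rational(39, 2), Mul(Rational(-1, 4), 21))) = Add(-1754, Add(Rational(1, 2), Rational(39, 2), Rational(-21, 4))) = Add(-1754, Rational(59, 4)) = Rational(-6957, 4)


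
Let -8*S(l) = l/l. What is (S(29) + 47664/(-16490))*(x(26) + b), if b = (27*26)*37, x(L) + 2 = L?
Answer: -2585514099/32980 ≈ -78396.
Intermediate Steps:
x(L) = -2 + L
S(l) = -⅛ (S(l) = -l/(8*l) = -⅛*1 = -⅛)
b = 25974 (b = 702*37 = 25974)
(S(29) + 47664/(-16490))*(x(26) + b) = (-⅛ + 47664/(-16490))*((-2 + 26) + 25974) = (-⅛ + 47664*(-1/16490))*(24 + 25974) = (-⅛ - 23832/8245)*25998 = -198901/65960*25998 = -2585514099/32980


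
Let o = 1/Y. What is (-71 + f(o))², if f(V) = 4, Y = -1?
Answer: 4489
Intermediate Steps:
o = -1 (o = 1/(-1) = -1)
(-71 + f(o))² = (-71 + 4)² = (-67)² = 4489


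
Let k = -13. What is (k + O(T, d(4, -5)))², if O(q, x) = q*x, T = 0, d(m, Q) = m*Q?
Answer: 169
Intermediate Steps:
d(m, Q) = Q*m
(k + O(T, d(4, -5)))² = (-13 + 0*(-5*4))² = (-13 + 0*(-20))² = (-13 + 0)² = (-13)² = 169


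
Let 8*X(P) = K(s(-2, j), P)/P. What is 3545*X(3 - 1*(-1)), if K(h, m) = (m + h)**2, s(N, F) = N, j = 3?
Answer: 3545/8 ≈ 443.13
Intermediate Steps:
K(h, m) = (h + m)**2
X(P) = (-2 + P)**2/(8*P) (X(P) = ((-2 + P)**2/P)/8 = (-2 + P)**2/(8*P))
3545*X(3 - 1*(-1)) = 3545*((-2 + (3 - 1*(-1)))**2/(8*(3 - 1*(-1)))) = 3545*((-2 + (3 + 1))**2/(8*(3 + 1))) = 3545*((1/8)*(-2 + 4)**2/4) = 3545*((1/8)*(1/4)*2**2) = 3545*((1/8)*(1/4)*4) = 3545*(1/8) = 3545/8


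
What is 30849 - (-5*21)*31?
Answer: 34104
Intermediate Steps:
30849 - (-5*21)*31 = 30849 - (-105)*31 = 30849 - 1*(-3255) = 30849 + 3255 = 34104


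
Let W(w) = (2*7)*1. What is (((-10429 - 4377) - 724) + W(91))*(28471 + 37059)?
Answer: -1016763480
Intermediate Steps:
W(w) = 14 (W(w) = 14*1 = 14)
(((-10429 - 4377) - 724) + W(91))*(28471 + 37059) = (((-10429 - 4377) - 724) + 14)*(28471 + 37059) = ((-14806 - 724) + 14)*65530 = (-15530 + 14)*65530 = -15516*65530 = -1016763480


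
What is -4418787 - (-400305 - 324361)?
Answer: -3694121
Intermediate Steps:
-4418787 - (-400305 - 324361) = -4418787 - 1*(-724666) = -4418787 + 724666 = -3694121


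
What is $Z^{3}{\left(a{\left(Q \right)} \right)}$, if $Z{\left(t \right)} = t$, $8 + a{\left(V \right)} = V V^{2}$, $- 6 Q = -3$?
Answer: $- \frac{250047}{512} \approx -488.37$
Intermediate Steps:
$Q = \frac{1}{2}$ ($Q = \left(- \frac{1}{6}\right) \left(-3\right) = \frac{1}{2} \approx 0.5$)
$a{\left(V \right)} = -8 + V^{3}$ ($a{\left(V \right)} = -8 + V V^{2} = -8 + V^{3}$)
$Z^{3}{\left(a{\left(Q \right)} \right)} = \left(-8 + \left(\frac{1}{2}\right)^{3}\right)^{3} = \left(-8 + \frac{1}{8}\right)^{3} = \left(- \frac{63}{8}\right)^{3} = - \frac{250047}{512}$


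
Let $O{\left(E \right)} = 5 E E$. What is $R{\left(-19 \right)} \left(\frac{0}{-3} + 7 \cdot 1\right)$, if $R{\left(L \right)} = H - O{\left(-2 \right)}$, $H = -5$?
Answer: $-175$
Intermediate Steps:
$O{\left(E \right)} = 5 E^{2}$
$R{\left(L \right)} = -25$ ($R{\left(L \right)} = -5 - 5 \left(-2\right)^{2} = -5 - 5 \cdot 4 = -5 - 20 = -25$)
$R{\left(-19 \right)} \left(\frac{0}{-3} + 7 \cdot 1\right) = - 25 \left(\frac{0}{-3} + 7 \cdot 1\right) = - 25 \left(0 \left(- \frac{1}{3}\right) + 7\right) = - 25 \left(0 + 7\right) = \left(-25\right) 7 = -175$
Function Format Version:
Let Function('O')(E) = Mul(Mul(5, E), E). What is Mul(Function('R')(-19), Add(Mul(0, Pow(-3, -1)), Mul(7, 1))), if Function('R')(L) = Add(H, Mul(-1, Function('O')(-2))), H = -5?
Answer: -175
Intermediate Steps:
Function('O')(E) = Mul(5, Pow(E, 2))
Function('R')(L) = -25 (Function('R')(L) = Add(-5, Mul(-1, Mul(5, Pow(-2, 2)))) = Add(-5, Mul(-1, Mul(5, 4))) = Add(-5, Mul(-1, 20)) = Add(-5, -20) = -25)
Mul(Function('R')(-19), Add(Mul(0, Pow(-3, -1)), Mul(7, 1))) = Mul(-25, Add(Mul(0, Pow(-3, -1)), Mul(7, 1))) = Mul(-25, Add(Mul(0, Rational(-1, 3)), 7)) = Mul(-25, Add(0, 7)) = Mul(-25, 7) = -175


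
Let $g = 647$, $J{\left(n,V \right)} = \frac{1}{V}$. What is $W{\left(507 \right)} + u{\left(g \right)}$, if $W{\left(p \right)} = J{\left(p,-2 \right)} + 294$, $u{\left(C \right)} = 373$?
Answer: $\frac{1333}{2} \approx 666.5$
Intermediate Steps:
$W{\left(p \right)} = \frac{587}{2}$ ($W{\left(p \right)} = \frac{1}{-2} + 294 = - \frac{1}{2} + 294 = \frac{587}{2}$)
$W{\left(507 \right)} + u{\left(g \right)} = \frac{587}{2} + 373 = \frac{1333}{2}$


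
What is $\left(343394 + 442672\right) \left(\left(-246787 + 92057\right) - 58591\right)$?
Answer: $-167684385186$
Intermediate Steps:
$\left(343394 + 442672\right) \left(\left(-246787 + 92057\right) - 58591\right) = 786066 \left(-154730 - 58591\right) = 786066 \left(-213321\right) = -167684385186$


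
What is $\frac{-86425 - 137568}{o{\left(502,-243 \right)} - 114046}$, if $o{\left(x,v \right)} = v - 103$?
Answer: $\frac{223993}{114392} \approx 1.9581$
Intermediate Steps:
$o{\left(x,v \right)} = -103 + v$
$\frac{-86425 - 137568}{o{\left(502,-243 \right)} - 114046} = \frac{-86425 - 137568}{\left(-103 - 243\right) - 114046} = - \frac{223993}{-346 - 114046} = - \frac{223993}{-114392} = \left(-223993\right) \left(- \frac{1}{114392}\right) = \frac{223993}{114392}$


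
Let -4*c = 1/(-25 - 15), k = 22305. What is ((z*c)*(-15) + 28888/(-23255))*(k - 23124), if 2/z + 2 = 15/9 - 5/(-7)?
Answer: 4228275051/2976640 ≈ 1420.5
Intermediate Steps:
z = 21/4 (z = 2/(-2 + (15/9 - 5/(-7))) = 2/(-2 + (15*(⅑) - 5*(-⅐))) = 2/(-2 + (5/3 + 5/7)) = 2/(-2 + 50/21) = 2/(8/21) = 2*(21/8) = 21/4 ≈ 5.2500)
c = 1/160 (c = -1/(4*(-25 - 15)) = -¼/(-40) = -¼*(-1/40) = 1/160 ≈ 0.0062500)
((z*c)*(-15) + 28888/(-23255))*(k - 23124) = (((21/4)*(1/160))*(-15) + 28888/(-23255))*(22305 - 23124) = ((21/640)*(-15) + 28888*(-1/23255))*(-819) = (-63/128 - 28888/23255)*(-819) = -5162729/2976640*(-819) = 4228275051/2976640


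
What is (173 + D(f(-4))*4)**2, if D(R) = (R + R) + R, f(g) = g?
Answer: 15625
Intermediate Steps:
D(R) = 3*R (D(R) = 2*R + R = 3*R)
(173 + D(f(-4))*4)**2 = (173 + (3*(-4))*4)**2 = (173 - 12*4)**2 = (173 - 48)**2 = 125**2 = 15625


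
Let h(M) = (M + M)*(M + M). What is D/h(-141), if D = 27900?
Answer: 775/2209 ≈ 0.35084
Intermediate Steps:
h(M) = 4*M**2 (h(M) = (2*M)*(2*M) = 4*M**2)
D/h(-141) = 27900/((4*(-141)**2)) = 27900/((4*19881)) = 27900/79524 = 27900*(1/79524) = 775/2209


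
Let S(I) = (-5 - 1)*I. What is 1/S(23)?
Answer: -1/138 ≈ -0.0072464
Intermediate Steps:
S(I) = -6*I
1/S(23) = 1/(-6*23) = 1/(-138) = -1/138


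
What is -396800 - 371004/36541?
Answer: -14499839804/36541 ≈ -3.9681e+5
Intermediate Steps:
-396800 - 371004/36541 = -14499839804/36541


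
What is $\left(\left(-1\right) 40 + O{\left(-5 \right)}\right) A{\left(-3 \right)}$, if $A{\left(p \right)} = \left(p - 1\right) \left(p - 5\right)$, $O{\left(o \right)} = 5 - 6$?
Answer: $-1312$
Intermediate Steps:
$O{\left(o \right)} = -1$ ($O{\left(o \right)} = 5 - 6 = -1$)
$A{\left(p \right)} = \left(-1 + p\right) \left(-5 + p\right)$
$\left(\left(-1\right) 40 + O{\left(-5 \right)}\right) A{\left(-3 \right)} = \left(\left(-1\right) 40 - 1\right) \left(5 + \left(-3\right)^{2} - -18\right) = \left(-40 - 1\right) \left(5 + 9 + 18\right) = \left(-41\right) 32 = -1312$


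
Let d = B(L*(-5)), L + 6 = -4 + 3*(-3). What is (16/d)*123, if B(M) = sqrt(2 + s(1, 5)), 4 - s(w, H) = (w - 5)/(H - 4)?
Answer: 984*sqrt(10)/5 ≈ 622.34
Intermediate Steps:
s(w, H) = 4 - (-5 + w)/(-4 + H) (s(w, H) = 4 - (w - 5)/(H - 4) = 4 - (-5 + w)/(-4 + H))
L = -19 (L = -6 + (-4 + 3*(-3)) = -6 + (-4 - 9) = -6 - 13 = -19)
B(M) = sqrt(10) (B(M) = sqrt(2 + (-11 - 1*1 + 4*5)/(-4 + 5)) = sqrt(2 + (-11 - 1 + 20)/1) = sqrt(2 + 1*8) = sqrt(2 + 8) = sqrt(10))
d = sqrt(10) ≈ 3.1623
(16/d)*123 = (16/(sqrt(10)))*123 = (16*(sqrt(10)/10))*123 = (8*sqrt(10)/5)*123 = 984*sqrt(10)/5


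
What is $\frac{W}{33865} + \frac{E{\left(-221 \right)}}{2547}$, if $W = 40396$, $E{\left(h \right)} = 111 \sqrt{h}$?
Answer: $\frac{40396}{33865} + \frac{37 i \sqrt{221}}{849} \approx 1.1929 + 0.64787 i$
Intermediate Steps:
$\frac{W}{33865} + \frac{E{\left(-221 \right)}}{2547} = \frac{40396}{33865} + \frac{111 \sqrt{-221}}{2547} = 40396 \cdot \frac{1}{33865} + 111 i \sqrt{221} \cdot \frac{1}{2547} = \frac{40396}{33865} + 111 i \sqrt{221} \cdot \frac{1}{2547} = \frac{40396}{33865} + \frac{37 i \sqrt{221}}{849}$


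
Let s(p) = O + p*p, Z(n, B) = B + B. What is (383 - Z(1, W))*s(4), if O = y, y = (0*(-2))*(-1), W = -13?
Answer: 6544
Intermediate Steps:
y = 0 (y = 0*(-1) = 0)
O = 0
Z(n, B) = 2*B
s(p) = p² (s(p) = 0 + p*p = 0 + p² = p²)
(383 - Z(1, W))*s(4) = (383 - 2*(-13))*4² = (383 - 1*(-26))*16 = (383 + 26)*16 = 409*16 = 6544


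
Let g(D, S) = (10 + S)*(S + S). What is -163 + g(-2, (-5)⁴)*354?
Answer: 280987337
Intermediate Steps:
g(D, S) = 2*S*(10 + S) (g(D, S) = (10 + S)*(2*S) = 2*S*(10 + S))
-163 + g(-2, (-5)⁴)*354 = -163 + (2*(-5)⁴*(10 + (-5)⁴))*354 = -163 + (2*625*(10 + 625))*354 = -163 + (2*625*635)*354 = -163 + 793750*354 = -163 + 280987500 = 280987337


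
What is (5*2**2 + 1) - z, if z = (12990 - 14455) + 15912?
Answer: -14426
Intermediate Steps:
z = 14447 (z = -1465 + 15912 = 14447)
(5*2**2 + 1) - z = (5*2**2 + 1) - 1*14447 = (5*4 + 1) - 14447 = (20 + 1) - 14447 = 21 - 14447 = -14426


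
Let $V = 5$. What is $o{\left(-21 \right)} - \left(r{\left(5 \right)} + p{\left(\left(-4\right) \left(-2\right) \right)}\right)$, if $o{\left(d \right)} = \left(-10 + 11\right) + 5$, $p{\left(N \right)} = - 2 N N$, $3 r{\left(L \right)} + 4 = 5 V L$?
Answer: $\frac{281}{3} \approx 93.667$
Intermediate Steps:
$r{\left(L \right)} = - \frac{4}{3} + \frac{25 L}{3}$ ($r{\left(L \right)} = - \frac{4}{3} + \frac{5 \cdot 5 L}{3} = - \frac{4}{3} + \frac{25 L}{3}$)
$p{\left(N \right)} = - 2 N^{2}$
$o{\left(d \right)} = 6$ ($o{\left(d \right)} = 1 + 5 = 6$)
$o{\left(-21 \right)} - \left(r{\left(5 \right)} + p{\left(\left(-4\right) \left(-2\right) \right)}\right) = 6 - \left(\left(- \frac{4}{3} + \frac{25}{3} \cdot 5\right) - 2 \left(\left(-4\right) \left(-2\right)\right)^{2}\right) = 6 - \left(\left(- \frac{4}{3} + \frac{125}{3}\right) - 2 \cdot 8^{2}\right) = 6 - \left(\frac{121}{3} - 128\right) = 6 - - \frac{263}{3} = 6 + \frac{263}{3} = \frac{281}{3}$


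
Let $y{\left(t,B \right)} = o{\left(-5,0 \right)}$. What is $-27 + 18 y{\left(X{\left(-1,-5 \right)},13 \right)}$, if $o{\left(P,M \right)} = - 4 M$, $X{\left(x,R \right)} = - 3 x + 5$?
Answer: $-27$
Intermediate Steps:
$X{\left(x,R \right)} = 5 - 3 x$
$y{\left(t,B \right)} = 0$ ($y{\left(t,B \right)} = \left(-4\right) 0 = 0$)
$-27 + 18 y{\left(X{\left(-1,-5 \right)},13 \right)} = -27 + 18 \cdot 0 = -27 + 0 = -27$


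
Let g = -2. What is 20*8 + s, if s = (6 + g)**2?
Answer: 176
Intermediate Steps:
s = 16 (s = (6 - 2)**2 = 4**2 = 16)
20*8 + s = 20*8 + 16 = 160 + 16 = 176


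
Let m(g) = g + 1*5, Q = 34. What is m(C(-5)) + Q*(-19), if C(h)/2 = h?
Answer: -651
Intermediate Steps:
C(h) = 2*h
m(g) = 5 + g (m(g) = g + 5 = 5 + g)
m(C(-5)) + Q*(-19) = (5 + 2*(-5)) + 34*(-19) = (5 - 10) - 646 = -5 - 646 = -651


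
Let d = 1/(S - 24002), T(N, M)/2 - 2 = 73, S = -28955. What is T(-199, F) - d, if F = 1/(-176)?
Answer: 7943551/52957 ≈ 150.00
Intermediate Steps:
F = -1/176 ≈ -0.0056818
T(N, M) = 150 (T(N, M) = 4 + 2*73 = 4 + 146 = 150)
d = -1/52957 (d = 1/(-28955 - 24002) = 1/(-52957) = -1/52957 ≈ -1.8883e-5)
T(-199, F) - d = 150 - 1*(-1/52957) = 150 + 1/52957 = 7943551/52957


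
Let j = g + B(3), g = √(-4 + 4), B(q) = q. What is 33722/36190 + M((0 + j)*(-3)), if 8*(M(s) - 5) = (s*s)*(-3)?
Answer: -3538397/144760 ≈ -24.443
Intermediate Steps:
g = 0 (g = √0 = 0)
j = 3 (j = 0 + 3 = 3)
M(s) = 5 - 3*s²/8 (M(s) = 5 + ((s*s)*(-3))/8 = 5 + (s²*(-3))/8 = 5 + (-3*s²)/8 = 5 - 3*s²/8)
33722/36190 + M((0 + j)*(-3)) = 33722/36190 + (5 - 3*9*(0 + 3)²/8) = 33722*(1/36190) + (5 - 3*(3*(-3))²/8) = 16861/18095 + (5 - 3/8*(-9)²) = 16861/18095 + (5 - 3/8*81) = 16861/18095 + (5 - 243/8) = 16861/18095 - 203/8 = -3538397/144760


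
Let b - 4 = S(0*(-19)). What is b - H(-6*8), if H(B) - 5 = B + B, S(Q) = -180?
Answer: -85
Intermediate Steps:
H(B) = 5 + 2*B (H(B) = 5 + (B + B) = 5 + 2*B)
b = -176 (b = 4 - 180 = -176)
b - H(-6*8) = -176 - (5 + 2*(-6*8)) = -176 - (5 + 2*(-48)) = -176 - (5 - 96) = -176 - 1*(-91) = -176 + 91 = -85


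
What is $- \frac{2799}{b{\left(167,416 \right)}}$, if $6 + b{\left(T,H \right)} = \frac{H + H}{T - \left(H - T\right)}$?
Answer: $\frac{114759}{662} \approx 173.35$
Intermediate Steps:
$b{\left(T,H \right)} = -6 + \frac{2 H}{- H + 2 T}$ ($b{\left(T,H \right)} = -6 + \frac{H + H}{T - \left(H - T\right)} = -6 + \frac{2 H}{- H + 2 T}$)
$- \frac{2799}{b{\left(167,416 \right)}} = - \frac{2799}{4 \frac{1}{416 - 334} \left(\left(-2\right) 416 + 3 \cdot 167\right)} = - \frac{2799}{4 \frac{1}{416 - 334} \left(-832 + 501\right)} = - \frac{2799}{4 \cdot \frac{1}{82} \left(-331\right)} = - \frac{2799}{- \frac{662}{41}} = \left(-2799\right) \left(- \frac{41}{662}\right) = \frac{114759}{662}$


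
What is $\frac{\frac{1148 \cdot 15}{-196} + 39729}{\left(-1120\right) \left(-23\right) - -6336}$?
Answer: $\frac{17343}{14042} \approx 1.2351$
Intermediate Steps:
$\frac{\frac{1148 \cdot 15}{-196} + 39729}{\left(-1120\right) \left(-23\right) - -6336} = \frac{17220 \left(- \frac{1}{196}\right) + 39729}{25760 + \left(-5236 + 11572\right)} = \frac{- \frac{615}{7} + 39729}{25760 + 6336} = \frac{277488}{7 \cdot 32096} = \frac{277488}{7} \cdot \frac{1}{32096} = \frac{17343}{14042}$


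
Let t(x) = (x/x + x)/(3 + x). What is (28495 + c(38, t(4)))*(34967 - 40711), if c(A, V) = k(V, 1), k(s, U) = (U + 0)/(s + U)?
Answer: -491035892/3 ≈ -1.6368e+8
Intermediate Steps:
k(s, U) = U/(U + s)
t(x) = (1 + x)/(3 + x)
c(A, V) = 1/(1 + V)
(28495 + c(38, t(4)))*(34967 - 40711) = (28495 + 1/(1 + (1 + 4)/(3 + 4)))*(34967 - 40711) = (28495 + 1/(1 + 5/7))*(-5744) = (28495 + 1/(12/7))*(-5744) = (28495 + 7/12)*(-5744) = (341947/12)*(-5744) = -491035892/3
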